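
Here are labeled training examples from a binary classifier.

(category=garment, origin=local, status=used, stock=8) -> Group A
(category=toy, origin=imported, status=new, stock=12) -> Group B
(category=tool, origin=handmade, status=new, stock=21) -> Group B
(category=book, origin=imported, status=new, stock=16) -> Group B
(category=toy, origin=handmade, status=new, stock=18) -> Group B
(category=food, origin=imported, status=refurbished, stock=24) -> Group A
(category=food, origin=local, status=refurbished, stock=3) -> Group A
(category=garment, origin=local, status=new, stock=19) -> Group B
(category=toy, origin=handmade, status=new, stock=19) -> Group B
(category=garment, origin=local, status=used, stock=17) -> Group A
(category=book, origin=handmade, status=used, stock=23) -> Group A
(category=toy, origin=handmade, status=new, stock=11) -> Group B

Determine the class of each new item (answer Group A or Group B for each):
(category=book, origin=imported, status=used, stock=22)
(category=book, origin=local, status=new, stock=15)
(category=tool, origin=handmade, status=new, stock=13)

Group A, Group B, Group B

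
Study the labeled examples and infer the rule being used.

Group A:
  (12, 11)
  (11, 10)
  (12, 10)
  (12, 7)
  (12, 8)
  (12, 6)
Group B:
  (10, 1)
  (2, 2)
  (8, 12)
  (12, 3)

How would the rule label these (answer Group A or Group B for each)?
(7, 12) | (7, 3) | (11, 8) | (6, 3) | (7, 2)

'Group A' ⟺ first > second AND sum ≥ 18.
(7, 12): Group B (7 < 12, 7+12 = 19). (7, 3): Group B (7 > 3, 7+3 = 10). (11, 8): Group A (11 > 8, 11+8 = 19). (6, 3): Group B (6 > 3, 6+3 = 9). (7, 2): Group B (7 > 2, 7+2 = 9).

Group B, Group B, Group A, Group B, Group B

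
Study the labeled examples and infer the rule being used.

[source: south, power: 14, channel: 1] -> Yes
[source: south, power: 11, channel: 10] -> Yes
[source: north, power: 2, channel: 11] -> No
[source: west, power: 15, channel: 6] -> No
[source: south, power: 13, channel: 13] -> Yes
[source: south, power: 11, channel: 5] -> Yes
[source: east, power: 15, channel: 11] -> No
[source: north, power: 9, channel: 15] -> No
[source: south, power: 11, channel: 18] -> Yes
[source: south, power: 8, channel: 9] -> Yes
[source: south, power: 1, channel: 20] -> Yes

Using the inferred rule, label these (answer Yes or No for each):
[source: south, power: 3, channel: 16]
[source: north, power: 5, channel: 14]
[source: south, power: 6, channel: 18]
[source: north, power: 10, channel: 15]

The common property of the 'Yes' items is: source is south. No 'No' item has it.
Yes: [source: south, power: 3, channel: 16], since source is south.
No: [source: north, power: 5, channel: 14], since source is north.
Yes: [source: south, power: 6, channel: 18], since source is south.
No: [source: north, power: 10, channel: 15], since source is north.

Yes, No, Yes, No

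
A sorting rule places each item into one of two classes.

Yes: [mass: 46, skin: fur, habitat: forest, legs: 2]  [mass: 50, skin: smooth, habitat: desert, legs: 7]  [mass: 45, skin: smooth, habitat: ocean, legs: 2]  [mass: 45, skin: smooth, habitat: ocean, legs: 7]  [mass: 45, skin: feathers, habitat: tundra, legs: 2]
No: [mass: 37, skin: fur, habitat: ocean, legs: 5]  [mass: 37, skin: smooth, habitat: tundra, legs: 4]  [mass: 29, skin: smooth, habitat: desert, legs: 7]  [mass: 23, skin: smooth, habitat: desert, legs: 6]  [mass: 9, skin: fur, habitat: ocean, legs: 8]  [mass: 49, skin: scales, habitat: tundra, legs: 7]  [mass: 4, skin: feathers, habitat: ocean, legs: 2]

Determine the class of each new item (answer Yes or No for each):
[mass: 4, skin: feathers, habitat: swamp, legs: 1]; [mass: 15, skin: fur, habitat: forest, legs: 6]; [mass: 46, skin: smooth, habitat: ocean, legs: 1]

No, No, Yes

All 'Yes' examples share one property — mass ≥ 45 AND mass ≠ 49 — and every 'No' example lacks it.
[mass: 4, skin: feathers, habitat: swamp, legs: 1] — mass = 4, hence No. [mass: 15, skin: fur, habitat: forest, legs: 6] — mass = 15, hence No. [mass: 46, skin: smooth, habitat: ocean, legs: 1] — mass = 46, hence Yes.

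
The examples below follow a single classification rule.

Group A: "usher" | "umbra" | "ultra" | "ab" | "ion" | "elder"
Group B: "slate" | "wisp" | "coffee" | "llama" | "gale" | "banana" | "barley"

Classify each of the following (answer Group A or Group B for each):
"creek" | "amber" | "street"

Group B, Group A, Group B

One predicate separates the groups cleanly: starts with a vowel.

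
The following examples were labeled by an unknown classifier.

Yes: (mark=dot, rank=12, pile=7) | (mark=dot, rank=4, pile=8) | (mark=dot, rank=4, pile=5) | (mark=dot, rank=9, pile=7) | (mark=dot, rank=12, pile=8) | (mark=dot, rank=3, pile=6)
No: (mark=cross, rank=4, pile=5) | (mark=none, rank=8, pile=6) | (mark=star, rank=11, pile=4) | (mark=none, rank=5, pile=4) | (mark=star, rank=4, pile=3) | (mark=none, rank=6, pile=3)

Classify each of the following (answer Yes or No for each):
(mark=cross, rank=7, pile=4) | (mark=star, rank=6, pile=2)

Looking at the examples, the only property every 'Yes' case has and every 'No' case lacks is: mark is dot.

No, No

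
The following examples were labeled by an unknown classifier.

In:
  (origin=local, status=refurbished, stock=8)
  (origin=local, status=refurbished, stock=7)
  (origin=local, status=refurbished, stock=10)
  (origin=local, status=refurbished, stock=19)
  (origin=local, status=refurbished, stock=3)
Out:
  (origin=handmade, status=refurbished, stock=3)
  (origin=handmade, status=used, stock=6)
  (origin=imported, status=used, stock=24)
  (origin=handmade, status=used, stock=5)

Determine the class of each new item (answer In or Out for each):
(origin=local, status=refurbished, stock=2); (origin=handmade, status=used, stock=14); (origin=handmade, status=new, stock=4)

The common property of the 'In' items is: origin is local. No 'Out' item has it.
(origin=local, status=refurbished, stock=2) — origin is local, hence In.
(origin=handmade, status=used, stock=14) — origin is handmade, hence Out.
(origin=handmade, status=new, stock=4) — origin is handmade, hence Out.

In, Out, Out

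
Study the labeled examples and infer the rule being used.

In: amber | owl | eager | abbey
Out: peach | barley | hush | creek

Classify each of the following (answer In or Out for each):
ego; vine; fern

In, Out, Out

All 'In' examples share one property — starts with a vowel — and every 'Out' example lacks it.
ego — starts with 'e', hence In. vine — starts with 'v', hence Out. fern — starts with 'f', hence Out.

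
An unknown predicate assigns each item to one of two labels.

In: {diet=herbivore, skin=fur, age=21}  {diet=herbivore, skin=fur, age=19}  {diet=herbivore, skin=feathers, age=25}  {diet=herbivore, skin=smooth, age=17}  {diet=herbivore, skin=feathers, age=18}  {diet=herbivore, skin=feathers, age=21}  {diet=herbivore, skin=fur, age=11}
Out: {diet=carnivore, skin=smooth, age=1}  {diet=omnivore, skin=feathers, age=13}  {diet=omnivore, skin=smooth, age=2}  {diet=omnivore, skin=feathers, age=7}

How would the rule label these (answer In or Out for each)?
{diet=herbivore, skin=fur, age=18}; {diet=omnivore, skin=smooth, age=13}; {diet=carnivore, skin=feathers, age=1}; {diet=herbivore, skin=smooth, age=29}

In, Out, Out, In

Every 'In' example satisfies: diet is herbivore. None of the 'Out' examples do.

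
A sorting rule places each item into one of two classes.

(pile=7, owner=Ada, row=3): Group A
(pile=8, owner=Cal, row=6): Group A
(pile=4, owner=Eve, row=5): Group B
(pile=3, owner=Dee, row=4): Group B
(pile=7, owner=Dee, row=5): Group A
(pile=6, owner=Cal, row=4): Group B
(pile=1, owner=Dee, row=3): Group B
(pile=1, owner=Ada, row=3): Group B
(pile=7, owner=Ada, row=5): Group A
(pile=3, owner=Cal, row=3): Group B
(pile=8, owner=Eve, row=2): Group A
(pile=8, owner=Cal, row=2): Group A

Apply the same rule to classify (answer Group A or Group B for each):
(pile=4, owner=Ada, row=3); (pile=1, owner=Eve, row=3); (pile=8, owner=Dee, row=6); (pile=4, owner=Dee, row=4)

Every 'Group A' example satisfies: pile ≥ 7. None of the 'Group B' examples do.
Group B: (pile=4, owner=Ada, row=3), since pile = 4.
Group B: (pile=1, owner=Eve, row=3), since pile = 1.
Group A: (pile=8, owner=Dee, row=6), since pile = 8.
Group B: (pile=4, owner=Dee, row=4), since pile = 4.

Group B, Group B, Group A, Group B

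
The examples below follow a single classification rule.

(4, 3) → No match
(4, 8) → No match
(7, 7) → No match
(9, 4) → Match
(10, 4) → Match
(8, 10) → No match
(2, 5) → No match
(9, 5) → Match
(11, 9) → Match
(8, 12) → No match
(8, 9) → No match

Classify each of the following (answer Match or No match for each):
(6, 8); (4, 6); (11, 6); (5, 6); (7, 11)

All 'Match' examples share one property — first ≥ 9 — and every 'No match' example lacks it.
(6, 8) → first 6 → No match.
(4, 6) → first 4 → No match.
(11, 6) → first 11 → Match.
(5, 6) → first 5 → No match.
(7, 11) → first 7 → No match.

No match, No match, Match, No match, No match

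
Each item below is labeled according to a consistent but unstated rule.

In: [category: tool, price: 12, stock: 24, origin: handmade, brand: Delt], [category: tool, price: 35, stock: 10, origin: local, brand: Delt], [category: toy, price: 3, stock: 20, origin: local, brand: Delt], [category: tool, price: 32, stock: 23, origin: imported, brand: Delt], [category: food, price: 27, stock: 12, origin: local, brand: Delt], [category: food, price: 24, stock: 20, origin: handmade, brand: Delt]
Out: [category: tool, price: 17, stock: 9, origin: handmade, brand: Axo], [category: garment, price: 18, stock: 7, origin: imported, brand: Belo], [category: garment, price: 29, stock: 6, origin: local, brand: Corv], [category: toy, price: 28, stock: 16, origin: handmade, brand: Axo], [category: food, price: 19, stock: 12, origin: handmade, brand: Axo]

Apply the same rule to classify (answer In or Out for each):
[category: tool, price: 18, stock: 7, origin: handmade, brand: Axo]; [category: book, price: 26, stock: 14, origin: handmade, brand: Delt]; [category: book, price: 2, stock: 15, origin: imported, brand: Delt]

Out, In, In

Looking at the examples, the only property every 'In' case has and every 'Out' case lacks is: brand is Delt.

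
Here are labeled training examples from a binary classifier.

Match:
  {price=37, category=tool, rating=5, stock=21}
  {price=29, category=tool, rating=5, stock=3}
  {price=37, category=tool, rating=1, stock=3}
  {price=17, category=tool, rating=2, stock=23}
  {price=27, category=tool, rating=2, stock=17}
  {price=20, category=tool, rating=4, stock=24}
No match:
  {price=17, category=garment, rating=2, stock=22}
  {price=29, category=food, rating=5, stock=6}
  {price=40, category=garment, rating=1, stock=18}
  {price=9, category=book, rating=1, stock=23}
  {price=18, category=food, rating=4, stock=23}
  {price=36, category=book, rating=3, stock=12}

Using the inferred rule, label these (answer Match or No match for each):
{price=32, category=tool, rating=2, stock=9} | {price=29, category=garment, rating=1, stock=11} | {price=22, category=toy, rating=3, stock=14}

Looking at the examples, the only property every 'Match' case has and every 'No match' case lacks is: category is tool.

Match, No match, No match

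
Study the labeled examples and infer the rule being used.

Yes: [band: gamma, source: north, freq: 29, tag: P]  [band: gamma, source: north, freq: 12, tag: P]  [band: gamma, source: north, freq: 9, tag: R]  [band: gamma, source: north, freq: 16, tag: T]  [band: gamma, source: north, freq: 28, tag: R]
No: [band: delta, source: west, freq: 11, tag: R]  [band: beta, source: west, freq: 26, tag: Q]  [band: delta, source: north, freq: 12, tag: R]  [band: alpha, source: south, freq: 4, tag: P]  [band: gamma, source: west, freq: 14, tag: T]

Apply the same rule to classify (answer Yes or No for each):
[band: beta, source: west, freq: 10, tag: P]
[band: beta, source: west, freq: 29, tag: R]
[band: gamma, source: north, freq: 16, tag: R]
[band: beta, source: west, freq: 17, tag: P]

No, No, Yes, No

The common property of the 'Yes' items is: band is gamma AND source is north. No 'No' item has it.
[band: beta, source: west, freq: 10, tag: P]: No (band is beta, source is west). [band: beta, source: west, freq: 29, tag: R]: No (band is beta, source is west). [band: gamma, source: north, freq: 16, tag: R]: Yes (band is gamma, source is north). [band: beta, source: west, freq: 17, tag: P]: No (band is beta, source is west).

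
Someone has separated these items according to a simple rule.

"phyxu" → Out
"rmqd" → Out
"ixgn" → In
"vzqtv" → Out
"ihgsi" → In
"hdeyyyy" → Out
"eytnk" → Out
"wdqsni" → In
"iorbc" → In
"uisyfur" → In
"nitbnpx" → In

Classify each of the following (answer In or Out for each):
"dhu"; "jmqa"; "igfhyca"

The common property of the 'In' items is: contains 'i'. No 'Out' item has it.

Out, Out, In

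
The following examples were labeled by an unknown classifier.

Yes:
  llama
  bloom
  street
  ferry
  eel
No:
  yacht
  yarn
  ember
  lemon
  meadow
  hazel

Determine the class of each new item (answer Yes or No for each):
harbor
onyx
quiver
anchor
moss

No, No, No, No, Yes

One predicate separates the groups cleanly: has a double letter.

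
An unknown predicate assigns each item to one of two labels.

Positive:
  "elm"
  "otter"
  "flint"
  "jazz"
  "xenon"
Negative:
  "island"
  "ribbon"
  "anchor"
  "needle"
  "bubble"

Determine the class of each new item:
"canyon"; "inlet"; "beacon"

A rule that fits every label: length ≤ 5 — true of each 'Positive' example, false of each 'Negative' one.
"canyon": length 6 — doesn't match, so Negative.
"inlet": length 5 — has this property, so Positive.
"beacon": length 6 — doesn't match, so Negative.

Negative, Positive, Negative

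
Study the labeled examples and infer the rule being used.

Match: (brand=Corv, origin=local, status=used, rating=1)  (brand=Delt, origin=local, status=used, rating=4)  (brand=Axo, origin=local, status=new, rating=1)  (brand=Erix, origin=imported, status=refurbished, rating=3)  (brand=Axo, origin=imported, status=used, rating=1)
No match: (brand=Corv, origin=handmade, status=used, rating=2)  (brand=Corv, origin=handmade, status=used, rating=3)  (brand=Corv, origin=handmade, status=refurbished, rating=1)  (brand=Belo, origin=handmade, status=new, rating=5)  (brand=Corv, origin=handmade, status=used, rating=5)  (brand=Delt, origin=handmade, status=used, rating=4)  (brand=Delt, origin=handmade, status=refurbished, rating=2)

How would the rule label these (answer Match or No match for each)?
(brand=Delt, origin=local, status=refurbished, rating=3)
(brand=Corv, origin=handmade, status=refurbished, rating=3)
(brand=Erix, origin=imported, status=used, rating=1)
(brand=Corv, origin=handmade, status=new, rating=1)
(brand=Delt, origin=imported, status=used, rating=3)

Match, No match, Match, No match, Match

Comparing the two groups points to one rule — origin is not handmade.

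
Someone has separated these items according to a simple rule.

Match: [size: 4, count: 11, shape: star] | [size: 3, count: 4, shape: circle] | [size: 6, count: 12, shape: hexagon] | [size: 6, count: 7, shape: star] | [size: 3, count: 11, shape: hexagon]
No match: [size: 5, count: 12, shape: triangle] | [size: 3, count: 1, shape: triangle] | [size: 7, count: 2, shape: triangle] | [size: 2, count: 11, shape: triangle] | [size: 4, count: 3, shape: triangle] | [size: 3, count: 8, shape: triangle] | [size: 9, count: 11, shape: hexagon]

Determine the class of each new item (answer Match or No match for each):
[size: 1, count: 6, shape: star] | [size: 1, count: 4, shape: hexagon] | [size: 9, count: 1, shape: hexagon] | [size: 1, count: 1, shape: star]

Match, Match, No match, Match

Rule: shape is not triangle AND size ≤ 6. This holds for each 'Match' example and fails for each 'No match' one.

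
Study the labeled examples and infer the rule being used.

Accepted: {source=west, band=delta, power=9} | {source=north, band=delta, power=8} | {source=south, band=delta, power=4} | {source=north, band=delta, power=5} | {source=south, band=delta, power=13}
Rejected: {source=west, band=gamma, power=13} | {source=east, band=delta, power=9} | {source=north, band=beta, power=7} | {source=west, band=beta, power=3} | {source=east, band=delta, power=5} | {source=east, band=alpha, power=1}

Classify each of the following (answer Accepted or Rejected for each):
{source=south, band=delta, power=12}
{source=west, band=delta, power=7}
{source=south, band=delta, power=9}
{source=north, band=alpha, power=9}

A rule that fits every label: source is not east AND band is delta — true of each 'Accepted' example, false of each 'Rejected' one.
{source=south, band=delta, power=12}: Accepted (source is south, band is delta). {source=west, band=delta, power=7}: Accepted (source is west, band is delta). {source=south, band=delta, power=9}: Accepted (source is south, band is delta). {source=north, band=alpha, power=9}: Rejected (source is north, band is alpha).

Accepted, Accepted, Accepted, Rejected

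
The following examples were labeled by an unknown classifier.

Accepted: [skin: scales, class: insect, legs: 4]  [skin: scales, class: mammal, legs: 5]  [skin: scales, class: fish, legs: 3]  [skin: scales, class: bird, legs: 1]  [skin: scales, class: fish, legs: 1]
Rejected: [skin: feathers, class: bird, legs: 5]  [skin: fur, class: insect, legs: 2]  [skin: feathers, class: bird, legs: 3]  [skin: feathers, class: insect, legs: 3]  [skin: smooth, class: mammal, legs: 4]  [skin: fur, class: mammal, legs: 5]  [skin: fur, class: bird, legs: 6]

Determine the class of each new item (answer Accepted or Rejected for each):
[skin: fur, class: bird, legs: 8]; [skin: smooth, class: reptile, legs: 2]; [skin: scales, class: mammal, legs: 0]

Every 'Accepted' example satisfies: skin is scales. None of the 'Rejected' examples do.
[skin: fur, class: bird, legs: 8]: skin is fur, fails this test → Rejected.
[skin: smooth, class: reptile, legs: 2]: skin is smooth, fails this test → Rejected.
[skin: scales, class: mammal, legs: 0]: skin is scales, matches → Accepted.

Rejected, Rejected, Accepted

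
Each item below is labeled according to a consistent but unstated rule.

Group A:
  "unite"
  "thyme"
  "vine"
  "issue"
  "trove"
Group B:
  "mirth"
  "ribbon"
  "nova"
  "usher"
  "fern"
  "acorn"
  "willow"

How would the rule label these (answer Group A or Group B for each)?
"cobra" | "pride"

Group B, Group A

Comparing the two groups points to one rule — ends with 'e'.
"cobra": ends with 'a' — doesn't match, so Group B.
"pride": ends with 'e' — meets the rule, so Group A.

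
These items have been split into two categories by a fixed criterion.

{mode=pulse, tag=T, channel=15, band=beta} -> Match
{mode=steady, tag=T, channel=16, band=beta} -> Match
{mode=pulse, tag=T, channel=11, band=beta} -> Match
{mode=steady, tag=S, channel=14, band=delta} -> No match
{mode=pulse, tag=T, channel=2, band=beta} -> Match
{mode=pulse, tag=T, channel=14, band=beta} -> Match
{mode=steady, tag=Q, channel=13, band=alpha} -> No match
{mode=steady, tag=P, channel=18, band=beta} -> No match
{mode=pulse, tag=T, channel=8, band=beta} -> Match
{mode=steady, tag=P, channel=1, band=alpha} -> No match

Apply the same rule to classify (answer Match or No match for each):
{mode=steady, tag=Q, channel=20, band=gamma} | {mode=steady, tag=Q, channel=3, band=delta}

No match, No match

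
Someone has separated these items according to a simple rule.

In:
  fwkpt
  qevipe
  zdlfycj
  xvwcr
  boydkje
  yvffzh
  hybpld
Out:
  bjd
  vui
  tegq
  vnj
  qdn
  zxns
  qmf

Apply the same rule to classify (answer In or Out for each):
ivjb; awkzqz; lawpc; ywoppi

Out, In, In, In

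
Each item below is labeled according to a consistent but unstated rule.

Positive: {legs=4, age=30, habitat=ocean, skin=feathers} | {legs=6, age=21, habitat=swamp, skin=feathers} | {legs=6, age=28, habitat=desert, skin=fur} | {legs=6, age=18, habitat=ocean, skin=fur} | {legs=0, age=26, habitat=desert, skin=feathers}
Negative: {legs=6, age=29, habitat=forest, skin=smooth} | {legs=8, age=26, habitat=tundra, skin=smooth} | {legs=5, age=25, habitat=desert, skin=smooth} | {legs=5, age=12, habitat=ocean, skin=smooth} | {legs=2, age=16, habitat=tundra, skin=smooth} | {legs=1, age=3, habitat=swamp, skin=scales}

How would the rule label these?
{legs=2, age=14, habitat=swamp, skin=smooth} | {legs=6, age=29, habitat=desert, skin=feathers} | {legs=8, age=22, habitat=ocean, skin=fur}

The simplest hypothesis consistent with all the labels is: skin is fur OR skin is feathers.

Negative, Positive, Positive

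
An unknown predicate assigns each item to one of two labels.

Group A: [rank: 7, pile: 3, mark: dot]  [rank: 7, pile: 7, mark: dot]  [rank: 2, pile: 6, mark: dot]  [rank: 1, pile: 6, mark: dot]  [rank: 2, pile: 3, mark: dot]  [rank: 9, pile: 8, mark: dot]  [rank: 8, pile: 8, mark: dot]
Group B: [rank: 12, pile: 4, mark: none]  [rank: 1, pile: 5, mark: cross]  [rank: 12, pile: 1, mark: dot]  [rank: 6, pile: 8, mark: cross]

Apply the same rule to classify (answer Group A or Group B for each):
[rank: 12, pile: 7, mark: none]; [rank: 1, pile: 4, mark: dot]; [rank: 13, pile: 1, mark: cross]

Group B, Group A, Group B

The distinguishing property — mark is dot AND pile ≥ 3 — holds for all the 'Group A' cases and none of the 'Group B' cases.
Group B: [rank: 12, pile: 7, mark: none], since mark is none, pile = 7. Group A: [rank: 1, pile: 4, mark: dot], since mark is dot, pile = 4. Group B: [rank: 13, pile: 1, mark: cross], since mark is cross, pile = 1.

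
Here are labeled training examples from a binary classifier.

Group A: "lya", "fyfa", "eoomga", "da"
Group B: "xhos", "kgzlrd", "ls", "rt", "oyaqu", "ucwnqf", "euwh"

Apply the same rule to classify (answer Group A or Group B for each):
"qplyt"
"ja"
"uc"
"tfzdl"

One predicate separates the groups cleanly: ends with 'a'.
"qplyt": ends with 't' — does not satisfy this, so Group B.
"ja": ends with 'a' — matches, so Group A.
"uc": ends with 'c' — does not satisfy this, so Group B.
"tfzdl": ends with 'l' — does not satisfy this, so Group B.

Group B, Group A, Group B, Group B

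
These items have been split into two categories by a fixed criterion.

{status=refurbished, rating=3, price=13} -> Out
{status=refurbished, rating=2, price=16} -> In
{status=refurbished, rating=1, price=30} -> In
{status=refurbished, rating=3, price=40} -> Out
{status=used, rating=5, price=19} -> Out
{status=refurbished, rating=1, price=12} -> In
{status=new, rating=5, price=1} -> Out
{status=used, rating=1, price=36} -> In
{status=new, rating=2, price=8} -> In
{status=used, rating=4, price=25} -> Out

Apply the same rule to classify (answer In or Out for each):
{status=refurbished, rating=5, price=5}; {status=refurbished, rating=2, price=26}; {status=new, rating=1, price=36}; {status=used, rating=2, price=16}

Out, In, In, In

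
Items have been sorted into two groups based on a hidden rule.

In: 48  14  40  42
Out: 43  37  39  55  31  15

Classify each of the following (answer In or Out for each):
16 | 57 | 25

The pattern is that an item is 'In' exactly when: even.
16: In (16 is even).
57: Out (57 is odd).
25: Out (25 is odd).

In, Out, Out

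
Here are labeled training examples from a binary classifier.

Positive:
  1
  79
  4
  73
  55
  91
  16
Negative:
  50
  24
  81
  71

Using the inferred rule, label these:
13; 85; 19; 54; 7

Positive, Positive, Positive, Negative, Positive

A rule that fits every label: ≡ 1 (mod 3) — true of each 'Positive' example, false of each 'Negative' one.
13: Positive (13 mod 3 = 1).
85: Positive (85 mod 3 = 1).
19: Positive (19 mod 3 = 1).
54: Negative (54 mod 3 = 0).
7: Positive (7 mod 3 = 1).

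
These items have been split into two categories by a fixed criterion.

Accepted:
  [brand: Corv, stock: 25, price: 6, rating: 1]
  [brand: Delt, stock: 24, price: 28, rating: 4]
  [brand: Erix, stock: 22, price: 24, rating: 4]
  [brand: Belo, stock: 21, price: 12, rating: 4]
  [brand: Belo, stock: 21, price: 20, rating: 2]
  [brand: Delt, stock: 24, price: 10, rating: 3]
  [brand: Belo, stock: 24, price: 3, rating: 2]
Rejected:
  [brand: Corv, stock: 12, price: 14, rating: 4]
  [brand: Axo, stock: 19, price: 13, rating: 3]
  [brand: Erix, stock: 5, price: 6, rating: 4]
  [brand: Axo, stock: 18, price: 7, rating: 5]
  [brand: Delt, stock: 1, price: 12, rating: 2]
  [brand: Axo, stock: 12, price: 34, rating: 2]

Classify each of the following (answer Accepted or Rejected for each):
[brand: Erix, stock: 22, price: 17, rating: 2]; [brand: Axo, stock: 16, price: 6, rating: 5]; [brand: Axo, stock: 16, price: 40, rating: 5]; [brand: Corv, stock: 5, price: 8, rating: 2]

Rule: stock ≥ 21. This holds for each 'Accepted' example and fails for each 'Rejected' one.

Accepted, Rejected, Rejected, Rejected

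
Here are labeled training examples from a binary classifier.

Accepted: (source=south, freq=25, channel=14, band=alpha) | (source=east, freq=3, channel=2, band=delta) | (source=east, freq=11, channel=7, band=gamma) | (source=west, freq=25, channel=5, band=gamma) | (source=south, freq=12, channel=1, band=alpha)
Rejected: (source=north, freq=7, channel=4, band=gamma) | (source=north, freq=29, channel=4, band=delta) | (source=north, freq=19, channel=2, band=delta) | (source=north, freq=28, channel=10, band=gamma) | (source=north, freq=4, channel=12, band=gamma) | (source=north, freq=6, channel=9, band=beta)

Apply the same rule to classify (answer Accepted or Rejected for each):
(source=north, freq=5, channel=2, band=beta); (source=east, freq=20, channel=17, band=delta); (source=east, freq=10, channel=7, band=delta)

Rejected, Accepted, Accepted

Rule: source is not north. This holds for each 'Accepted' example and fails for each 'Rejected' one.
(source=north, freq=5, channel=2, band=beta): Rejected (source is north).
(source=east, freq=20, channel=17, band=delta): Accepted (source is east).
(source=east, freq=10, channel=7, band=delta): Accepted (source is east).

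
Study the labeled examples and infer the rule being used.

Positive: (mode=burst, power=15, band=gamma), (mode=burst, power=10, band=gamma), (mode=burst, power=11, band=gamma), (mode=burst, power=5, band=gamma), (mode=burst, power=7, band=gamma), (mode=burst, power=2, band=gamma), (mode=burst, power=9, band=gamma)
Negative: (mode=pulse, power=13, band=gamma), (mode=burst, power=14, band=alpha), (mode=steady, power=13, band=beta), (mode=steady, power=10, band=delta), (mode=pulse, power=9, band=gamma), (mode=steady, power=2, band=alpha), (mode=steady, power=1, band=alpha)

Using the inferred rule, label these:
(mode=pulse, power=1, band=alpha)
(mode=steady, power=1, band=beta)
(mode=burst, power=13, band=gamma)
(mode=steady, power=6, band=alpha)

A rule that fits every label: band is gamma AND mode is burst — true of each 'Positive' example, false of each 'Negative' one.
(mode=pulse, power=1, band=alpha): band is alpha, mode is pulse, does not satisfy this → Negative.
(mode=steady, power=1, band=beta): band is beta, mode is steady, does not satisfy this → Negative.
(mode=burst, power=13, band=gamma): band is gamma, mode is burst, checks out → Positive.
(mode=steady, power=6, band=alpha): band is alpha, mode is steady, does not satisfy this → Negative.

Negative, Negative, Positive, Negative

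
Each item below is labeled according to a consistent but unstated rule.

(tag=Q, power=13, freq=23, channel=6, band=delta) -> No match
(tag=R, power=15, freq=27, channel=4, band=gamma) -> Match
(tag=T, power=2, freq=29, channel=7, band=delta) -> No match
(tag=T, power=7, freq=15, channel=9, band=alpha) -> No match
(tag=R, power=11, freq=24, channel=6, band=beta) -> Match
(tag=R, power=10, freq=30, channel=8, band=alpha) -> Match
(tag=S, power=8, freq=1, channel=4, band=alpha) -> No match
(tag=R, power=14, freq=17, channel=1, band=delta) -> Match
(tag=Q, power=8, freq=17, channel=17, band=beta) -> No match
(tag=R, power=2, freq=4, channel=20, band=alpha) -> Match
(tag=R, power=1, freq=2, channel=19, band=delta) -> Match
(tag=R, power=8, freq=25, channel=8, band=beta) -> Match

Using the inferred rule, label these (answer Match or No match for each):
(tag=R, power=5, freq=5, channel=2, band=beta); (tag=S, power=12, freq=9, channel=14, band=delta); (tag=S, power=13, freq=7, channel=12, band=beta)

The pattern is that an item is 'Match' exactly when: tag is R.
Match: (tag=R, power=5, freq=5, channel=2, band=beta), since tag is R.
No match: (tag=S, power=12, freq=9, channel=14, band=delta), since tag is S.
No match: (tag=S, power=13, freq=7, channel=12, band=beta), since tag is S.

Match, No match, No match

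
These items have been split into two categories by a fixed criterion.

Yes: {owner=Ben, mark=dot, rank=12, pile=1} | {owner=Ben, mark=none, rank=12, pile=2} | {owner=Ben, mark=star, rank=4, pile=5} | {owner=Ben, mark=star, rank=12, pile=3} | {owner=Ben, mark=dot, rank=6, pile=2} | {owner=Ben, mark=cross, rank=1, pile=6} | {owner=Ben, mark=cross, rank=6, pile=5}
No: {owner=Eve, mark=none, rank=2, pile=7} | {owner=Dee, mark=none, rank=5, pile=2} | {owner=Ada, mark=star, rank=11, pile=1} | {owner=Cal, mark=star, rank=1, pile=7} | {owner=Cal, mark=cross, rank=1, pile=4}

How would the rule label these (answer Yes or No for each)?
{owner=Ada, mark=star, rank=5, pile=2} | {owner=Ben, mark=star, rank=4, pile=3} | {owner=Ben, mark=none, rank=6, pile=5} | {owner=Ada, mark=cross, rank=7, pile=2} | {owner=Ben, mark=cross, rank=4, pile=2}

No, Yes, Yes, No, Yes

The pattern is that an item is 'Yes' exactly when: owner is Ben.
{owner=Ada, mark=star, rank=5, pile=2} → owner is Ada → No.
{owner=Ben, mark=star, rank=4, pile=3} → owner is Ben → Yes.
{owner=Ben, mark=none, rank=6, pile=5} → owner is Ben → Yes.
{owner=Ada, mark=cross, rank=7, pile=2} → owner is Ada → No.
{owner=Ben, mark=cross, rank=4, pile=2} → owner is Ben → Yes.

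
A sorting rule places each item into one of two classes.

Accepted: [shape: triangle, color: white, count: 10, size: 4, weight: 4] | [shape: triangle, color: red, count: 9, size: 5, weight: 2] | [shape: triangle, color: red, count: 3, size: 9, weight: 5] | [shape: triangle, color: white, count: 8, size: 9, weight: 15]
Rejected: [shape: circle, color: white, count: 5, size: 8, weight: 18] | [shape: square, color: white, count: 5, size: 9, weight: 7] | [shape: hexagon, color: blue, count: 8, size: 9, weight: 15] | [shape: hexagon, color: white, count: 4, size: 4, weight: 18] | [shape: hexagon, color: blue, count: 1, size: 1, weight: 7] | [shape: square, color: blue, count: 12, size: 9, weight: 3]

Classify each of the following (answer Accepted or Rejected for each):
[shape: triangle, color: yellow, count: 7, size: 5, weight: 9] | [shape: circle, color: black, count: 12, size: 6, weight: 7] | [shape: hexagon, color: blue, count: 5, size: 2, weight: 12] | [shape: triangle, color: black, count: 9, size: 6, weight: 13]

Checking candidate rules against both groups, what survives is: shape is triangle.
[shape: triangle, color: yellow, count: 7, size: 5, weight: 9]: shape is triangle — passes, so Accepted.
[shape: circle, color: black, count: 12, size: 6, weight: 7]: shape is circle — fails the rule, so Rejected.
[shape: hexagon, color: blue, count: 5, size: 2, weight: 12]: shape is hexagon — fails the rule, so Rejected.
[shape: triangle, color: black, count: 9, size: 6, weight: 13]: shape is triangle — passes, so Accepted.

Accepted, Rejected, Rejected, Accepted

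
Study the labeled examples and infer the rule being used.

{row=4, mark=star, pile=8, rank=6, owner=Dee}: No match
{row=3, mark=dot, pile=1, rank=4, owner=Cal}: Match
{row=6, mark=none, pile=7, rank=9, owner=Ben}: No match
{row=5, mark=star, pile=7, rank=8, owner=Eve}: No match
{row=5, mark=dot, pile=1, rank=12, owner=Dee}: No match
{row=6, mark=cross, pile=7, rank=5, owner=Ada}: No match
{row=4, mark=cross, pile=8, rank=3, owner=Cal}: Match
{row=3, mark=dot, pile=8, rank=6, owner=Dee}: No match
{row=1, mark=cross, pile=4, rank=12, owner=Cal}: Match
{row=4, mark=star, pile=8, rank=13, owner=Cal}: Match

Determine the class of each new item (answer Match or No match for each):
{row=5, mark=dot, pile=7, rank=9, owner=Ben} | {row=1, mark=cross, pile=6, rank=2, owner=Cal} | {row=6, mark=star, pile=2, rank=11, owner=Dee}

No match, Match, No match

Rule: owner is Cal. This holds for each 'Match' example and fails for each 'No match' one.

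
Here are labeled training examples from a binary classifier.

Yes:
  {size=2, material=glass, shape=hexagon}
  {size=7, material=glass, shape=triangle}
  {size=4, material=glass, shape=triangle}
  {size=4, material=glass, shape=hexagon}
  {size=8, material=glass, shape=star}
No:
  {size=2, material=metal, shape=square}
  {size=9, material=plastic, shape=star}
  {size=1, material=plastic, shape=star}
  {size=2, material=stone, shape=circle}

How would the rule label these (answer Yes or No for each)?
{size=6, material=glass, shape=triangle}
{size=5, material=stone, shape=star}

The common property of the 'Yes' items is: material is glass. No 'No' item has it.
{size=6, material=glass, shape=triangle}: material is glass — has this property, so Yes. {size=5, material=stone, shape=star}: material is stone — doesn't qualify, so No.

Yes, No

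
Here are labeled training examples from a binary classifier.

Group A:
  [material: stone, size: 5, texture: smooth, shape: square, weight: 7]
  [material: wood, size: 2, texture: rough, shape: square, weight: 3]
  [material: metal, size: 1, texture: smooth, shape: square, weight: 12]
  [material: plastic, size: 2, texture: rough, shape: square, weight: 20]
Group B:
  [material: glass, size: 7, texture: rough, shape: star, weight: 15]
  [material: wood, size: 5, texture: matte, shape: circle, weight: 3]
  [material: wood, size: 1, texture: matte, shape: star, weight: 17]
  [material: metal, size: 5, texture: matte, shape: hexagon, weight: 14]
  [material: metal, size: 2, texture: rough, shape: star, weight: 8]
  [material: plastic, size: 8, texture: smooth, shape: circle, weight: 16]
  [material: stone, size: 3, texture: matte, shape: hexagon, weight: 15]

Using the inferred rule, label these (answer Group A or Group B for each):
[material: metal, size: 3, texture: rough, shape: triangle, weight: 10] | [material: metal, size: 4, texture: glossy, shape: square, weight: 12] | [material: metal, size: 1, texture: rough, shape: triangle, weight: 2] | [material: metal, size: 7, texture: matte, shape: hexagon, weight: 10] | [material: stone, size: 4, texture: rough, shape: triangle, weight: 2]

Group B, Group A, Group B, Group B, Group B

The classifier is using: shape is square.
[material: metal, size: 3, texture: rough, shape: triangle, weight: 10] — shape is triangle, hence Group B. [material: metal, size: 4, texture: glossy, shape: square, weight: 12] — shape is square, hence Group A. [material: metal, size: 1, texture: rough, shape: triangle, weight: 2] — shape is triangle, hence Group B. [material: metal, size: 7, texture: matte, shape: hexagon, weight: 10] — shape is hexagon, hence Group B. [material: stone, size: 4, texture: rough, shape: triangle, weight: 2] — shape is triangle, hence Group B.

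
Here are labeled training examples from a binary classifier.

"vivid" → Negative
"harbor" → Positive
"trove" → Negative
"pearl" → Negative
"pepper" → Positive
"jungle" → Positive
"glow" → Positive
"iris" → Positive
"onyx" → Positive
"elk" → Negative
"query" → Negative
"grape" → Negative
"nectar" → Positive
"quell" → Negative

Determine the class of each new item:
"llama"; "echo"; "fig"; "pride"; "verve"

The distinguishing property — even length — holds for all the 'Positive' cases and none of the 'Negative' cases.
"llama": Negative (length 5).
"echo": Positive (length 4).
"fig": Negative (length 3).
"pride": Negative (length 5).
"verve": Negative (length 5).

Negative, Positive, Negative, Negative, Negative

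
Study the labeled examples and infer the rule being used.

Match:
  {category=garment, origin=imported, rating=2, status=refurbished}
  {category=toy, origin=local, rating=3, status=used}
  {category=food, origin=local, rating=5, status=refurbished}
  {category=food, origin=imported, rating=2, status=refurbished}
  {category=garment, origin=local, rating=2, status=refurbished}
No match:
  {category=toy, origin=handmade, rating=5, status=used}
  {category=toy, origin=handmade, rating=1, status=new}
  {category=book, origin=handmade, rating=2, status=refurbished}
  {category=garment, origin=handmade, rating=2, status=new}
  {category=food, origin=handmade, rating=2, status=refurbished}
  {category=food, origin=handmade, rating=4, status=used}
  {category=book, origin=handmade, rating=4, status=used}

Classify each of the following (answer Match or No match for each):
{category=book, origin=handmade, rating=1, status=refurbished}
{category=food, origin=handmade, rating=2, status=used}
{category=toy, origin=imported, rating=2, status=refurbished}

No match, No match, Match

'Match' ⟺ origin is not handmade.
{category=book, origin=handmade, rating=1, status=refurbished}: origin is handmade, doesn't match → No match.
{category=food, origin=handmade, rating=2, status=used}: origin is handmade, doesn't match → No match.
{category=toy, origin=imported, rating=2, status=refurbished}: origin is imported, passes → Match.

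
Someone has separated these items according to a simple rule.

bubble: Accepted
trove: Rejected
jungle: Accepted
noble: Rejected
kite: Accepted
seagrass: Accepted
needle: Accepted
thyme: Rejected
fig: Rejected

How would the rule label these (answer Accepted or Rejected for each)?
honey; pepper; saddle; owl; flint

Rejected, Accepted, Accepted, Rejected, Rejected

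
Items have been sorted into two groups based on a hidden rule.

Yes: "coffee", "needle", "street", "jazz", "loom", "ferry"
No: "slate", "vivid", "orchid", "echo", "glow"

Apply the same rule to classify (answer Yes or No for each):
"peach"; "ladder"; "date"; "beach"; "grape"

No, Yes, No, No, No

The pattern is that an item is 'Yes' exactly when: has a double letter.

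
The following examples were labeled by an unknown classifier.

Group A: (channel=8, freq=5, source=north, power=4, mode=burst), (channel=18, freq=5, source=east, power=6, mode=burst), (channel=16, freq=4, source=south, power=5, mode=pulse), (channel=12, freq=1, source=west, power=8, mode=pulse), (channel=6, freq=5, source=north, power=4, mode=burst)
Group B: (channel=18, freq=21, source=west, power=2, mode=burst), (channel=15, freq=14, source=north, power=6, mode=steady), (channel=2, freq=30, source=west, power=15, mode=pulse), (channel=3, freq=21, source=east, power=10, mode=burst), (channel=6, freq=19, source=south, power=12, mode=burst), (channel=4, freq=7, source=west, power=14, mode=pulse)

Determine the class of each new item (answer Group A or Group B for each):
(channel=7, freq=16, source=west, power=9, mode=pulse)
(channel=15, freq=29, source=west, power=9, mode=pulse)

Group B, Group B

The classifier is using: freq ≤ 5.
(channel=7, freq=16, source=west, power=9, mode=pulse): freq = 16, does not pass → Group B.
(channel=15, freq=29, source=west, power=9, mode=pulse): freq = 29, does not pass → Group B.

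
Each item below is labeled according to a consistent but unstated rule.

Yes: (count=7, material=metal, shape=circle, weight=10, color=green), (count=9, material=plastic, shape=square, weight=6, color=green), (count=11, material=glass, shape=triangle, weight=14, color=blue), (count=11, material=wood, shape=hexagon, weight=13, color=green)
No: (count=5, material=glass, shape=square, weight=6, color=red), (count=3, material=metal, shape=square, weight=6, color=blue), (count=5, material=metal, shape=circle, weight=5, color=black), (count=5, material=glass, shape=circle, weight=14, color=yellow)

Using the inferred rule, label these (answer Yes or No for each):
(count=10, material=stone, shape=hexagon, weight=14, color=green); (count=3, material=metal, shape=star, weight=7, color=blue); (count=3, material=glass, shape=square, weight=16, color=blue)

'Yes' ⟺ count ≥ 7.
Yes: (count=10, material=stone, shape=hexagon, weight=14, color=green), since count = 10.
No: (count=3, material=metal, shape=star, weight=7, color=blue), since count = 3.
No: (count=3, material=glass, shape=square, weight=16, color=blue), since count = 3.

Yes, No, No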